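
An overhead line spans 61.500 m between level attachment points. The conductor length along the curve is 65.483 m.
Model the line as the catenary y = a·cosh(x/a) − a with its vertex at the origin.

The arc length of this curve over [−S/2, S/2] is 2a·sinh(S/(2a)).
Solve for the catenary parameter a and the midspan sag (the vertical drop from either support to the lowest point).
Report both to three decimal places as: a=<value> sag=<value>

seed: a₀ = √(S³/(24(L−S))) = √(61.500³/(24·3.983)) = 49.328953
iter 1: u=0.623366  f(a)=+7.811e-02  f'(a)=-1.679e-01  a ← 49.328953 − (+7.811e-02/-1.679e-01) = 49.794289
iter 2: u=0.617541  f(a)=+1.119e-03  f'(a)=-1.631e-01  a ← 49.794289 − (+1.119e-03/-1.631e-01) = 49.801151
iter 3: u=0.617456  f(a)=+2.371e-07  f'(a)=-1.630e-01  a ← 49.801151 − (+2.371e-07/-1.630e-01) = 49.801152
iter 4: u=0.617456  f(a)=+1.421e-14  f'(a)=-1.630e-01  a ← 49.801152 − (+1.421e-14/-1.630e-01) = 49.801152
converged: |Δa| < 1e-12 after 4 iterations
sag = a·(cosh(S/(2a)) − 1) = 49.801152·(cosh(0.617456) − 1) = 9.798853
T_max/T_min = cosh(S/(2a)) = 1.196760

a=49.801 sag=9.799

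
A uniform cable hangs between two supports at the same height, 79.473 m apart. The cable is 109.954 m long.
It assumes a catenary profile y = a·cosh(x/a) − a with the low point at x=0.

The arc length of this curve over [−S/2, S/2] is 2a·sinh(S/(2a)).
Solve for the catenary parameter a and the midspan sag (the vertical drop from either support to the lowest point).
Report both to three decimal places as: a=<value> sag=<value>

a=27.585 sag=33.924

seed: a₀ = √(S³/(24(L−S))) = √(79.473³/(24·30.481)) = 26.194444
iter 1: u=1.516982  f(a)=+3.706e+00  f'(a)=-2.909e+00  a ← 26.194444 − (+3.706e+00/-2.909e+00) = 27.468386
iter 2: u=1.446627  f(a)=+2.875e-01  f'(a)=-2.473e+00  a ← 27.468386 − (+2.875e-01/-2.473e+00) = 27.584613
iter 3: u=1.440531  f(a)=+2.052e-03  f'(a)=-2.438e+00  a ← 27.584613 − (+2.052e-03/-2.438e+00) = 27.585455
iter 4: u=1.440487  f(a)=+1.062e-07  f'(a)=-2.438e+00  a ← 27.585455 − (+1.062e-07/-2.438e+00) = 27.585455
iter 5: u=1.440487  f(a)=-1.421e-14  f'(a)=-2.438e+00  a ← 27.585455 − (-1.421e-14/-2.438e+00) = 27.585455
converged: |Δa| < 1e-12 after 5 iterations
sag = a·(cosh(S/(2a)) − 1) = 27.585455·(cosh(1.440487) − 1) = 33.924120
T_max/T_min = cosh(S/(2a)) = 2.229783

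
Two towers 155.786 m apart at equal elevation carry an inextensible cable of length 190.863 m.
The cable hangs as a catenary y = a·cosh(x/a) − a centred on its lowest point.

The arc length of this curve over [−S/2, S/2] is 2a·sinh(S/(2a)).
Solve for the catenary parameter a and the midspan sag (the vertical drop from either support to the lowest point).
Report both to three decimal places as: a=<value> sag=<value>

a=69.171 sag=48.693

seed: a₀ = √(S³/(24(L−S))) = √(155.786³/(24·35.077)) = 67.015583
iter 1: u=1.162312  f(a)=+2.447e+00  f'(a)=-1.195e+00  a ← 67.015583 − (+2.447e+00/-1.195e+00) = 69.062899
iter 2: u=1.127856  f(a)=+1.166e-01  f'(a)=-1.084e+00  a ← 69.062899 − (+1.166e-01/-1.084e+00) = 69.170496
iter 3: u=1.126102  f(a)=+2.942e-04  f'(a)=-1.078e+00  a ← 69.170496 − (+2.942e-04/-1.078e+00) = 69.170769
iter 4: u=1.126097  f(a)=+1.882e-09  f'(a)=-1.078e+00  a ← 69.170769 − (+1.882e-09/-1.078e+00) = 69.170769
iter 5: u=1.126097  f(a)=+0.000e+00  f'(a)=-1.078e+00  a ← 69.170769 − (+0.000e+00/-1.078e+00) = 69.170769
converged: |Δa| < 1e-12 after 5 iterations
sag = a·(cosh(S/(2a)) − 1) = 69.170769·(cosh(1.126097) − 1) = 48.692569
T_max/T_min = cosh(S/(2a)) = 1.703947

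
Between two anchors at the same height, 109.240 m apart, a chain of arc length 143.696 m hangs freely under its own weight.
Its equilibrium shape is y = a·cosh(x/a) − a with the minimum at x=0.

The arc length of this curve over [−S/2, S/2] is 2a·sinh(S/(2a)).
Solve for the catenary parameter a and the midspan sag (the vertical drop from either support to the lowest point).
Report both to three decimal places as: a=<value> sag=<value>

a=41.461 sag=41.492

seed: a₀ = √(S³/(24(L−S))) = √(109.240³/(24·34.456)) = 39.704021
iter 1: u=1.375679  f(a)=+3.411e+00  f'(a)=-2.087e+00  a ← 39.704021 − (+3.411e+00/-2.087e+00) = 41.338448
iter 2: u=1.321288  f(a)=+2.219e-01  f'(a)=-1.824e+00  a ← 41.338448 − (+2.219e-01/-1.824e+00) = 41.460158
iter 3: u=1.317409  f(a)=+1.084e-03  f'(a)=-1.806e+00  a ← 41.460158 − (+1.084e-03/-1.806e+00) = 41.460759
iter 4: u=1.317390  f(a)=+2.615e-08  f'(a)=-1.806e+00  a ← 41.460759 − (+2.615e-08/-1.806e+00) = 41.460759
iter 5: u=1.317390  f(a)=-2.842e-14  f'(a)=-1.806e+00  a ← 41.460759 − (-2.842e-14/-1.806e+00) = 41.460759
converged: |Δa| < 1e-12 after 5 iterations
sag = a·(cosh(S/(2a)) − 1) = 41.460759·(cosh(1.317390) − 1) = 41.491816
T_max/T_min = cosh(S/(2a)) = 2.000749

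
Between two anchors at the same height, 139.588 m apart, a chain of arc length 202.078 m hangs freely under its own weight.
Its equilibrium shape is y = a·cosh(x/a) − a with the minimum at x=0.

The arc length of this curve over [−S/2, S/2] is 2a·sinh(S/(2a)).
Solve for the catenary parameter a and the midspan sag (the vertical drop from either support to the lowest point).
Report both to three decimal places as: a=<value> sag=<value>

seed: a₀ = √(S³/(24(L−S))) = √(139.588³/(24·62.490)) = 42.585450
iter 1: u=1.638917  f(a)=+8.950e+00  f'(a)=-3.803e+00  a ← 42.585450 − (+8.950e+00/-3.803e+00) = 44.939048
iter 2: u=1.553081  f(a)=+7.955e-01  f'(a)=-3.154e+00  a ← 44.939048 − (+7.955e-01/-3.154e+00) = 45.191273
iter 3: u=1.544413  f(a)=+7.640e-03  f'(a)=-3.094e+00  a ← 45.191273 − (+7.640e-03/-3.094e+00) = 45.193742
iter 4: u=1.544329  f(a)=+7.197e-07  f'(a)=-3.093e+00  a ← 45.193742 − (+7.197e-07/-3.093e+00) = 45.193742
iter 5: u=1.544329  f(a)=+2.842e-14  f'(a)=-3.093e+00  a ← 45.193742 − (+2.842e-14/-3.093e+00) = 45.193742
converged: |Δa| < 1e-12 after 5 iterations
sag = a·(cosh(S/(2a)) − 1) = 45.193742·(cosh(1.544329) − 1) = 65.492092
T_max/T_min = cosh(S/(2a)) = 2.449141

a=45.194 sag=65.492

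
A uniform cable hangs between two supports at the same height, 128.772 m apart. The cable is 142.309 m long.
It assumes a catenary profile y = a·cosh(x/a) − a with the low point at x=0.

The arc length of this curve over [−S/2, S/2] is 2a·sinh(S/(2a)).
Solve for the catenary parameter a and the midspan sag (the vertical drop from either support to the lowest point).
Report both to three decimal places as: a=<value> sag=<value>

a=82.319 sag=26.490

seed: a₀ = √(S³/(24(L−S))) = √(128.772³/(24·13.537)) = 81.070962
iter 1: u=0.794193  f(a)=+4.334e-01  f'(a)=-3.555e-01  a ← 81.070962 − (+4.334e-01/-3.555e-01) = 82.290056
iter 2: u=0.782427  f(a)=+9.969e-03  f'(a)=-3.393e-01  a ← 82.290056 − (+9.969e-03/-3.393e-01) = 82.319437
iter 3: u=0.782148  f(a)=+5.550e-06  f'(a)=-3.389e-01  a ← 82.319437 − (+5.550e-06/-3.389e-01) = 82.319453
iter 4: u=0.782148  f(a)=+1.734e-12  f'(a)=-3.389e-01  a ← 82.319453 − (+1.734e-12/-3.389e-01) = 82.319453
converged: |Δa| < 1e-12 after 4 iterations
sag = a·(cosh(S/(2a)) − 1) = 82.319453·(cosh(0.782148) − 1) = 26.489808
T_max/T_min = cosh(S/(2a)) = 1.321793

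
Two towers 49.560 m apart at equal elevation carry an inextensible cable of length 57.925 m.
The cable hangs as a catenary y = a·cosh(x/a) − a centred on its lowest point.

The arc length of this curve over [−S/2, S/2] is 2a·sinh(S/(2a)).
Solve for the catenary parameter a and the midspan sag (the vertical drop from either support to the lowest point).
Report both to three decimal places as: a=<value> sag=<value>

a=25.225 sag=13.183

seed: a₀ = √(S³/(24(L−S))) = √(49.560³/(24·8.365)) = 24.623986
iter 1: u=1.006336  f(a)=+4.339e-01  f'(a)=-7.508e-01  a ← 24.623986 − (+4.339e-01/-7.508e-01) = 25.201966
iter 2: u=0.983257  f(a)=+1.575e-02  f'(a)=-6.972e-01  a ← 25.201966 − (+1.575e-02/-6.972e-01) = 25.224555
iter 3: u=0.982376  f(a)=+2.247e-05  f'(a)=-6.952e-01  a ← 25.224555 − (+2.247e-05/-6.952e-01) = 25.224587
iter 4: u=0.982375  f(a)=+4.590e-11  f'(a)=-6.952e-01  a ← 25.224587 − (+4.590e-11/-6.952e-01) = 25.224587
iter 5: u=0.982375  f(a)=+0.000e+00  f'(a)=-6.952e-01  a ← 25.224587 − (+0.000e+00/-6.952e-01) = 25.224587
converged: |Δa| < 1e-12 after 5 iterations
sag = a·(cosh(S/(2a)) − 1) = 25.224587·(cosh(0.982375) − 1) = 13.182524
T_max/T_min = cosh(S/(2a)) = 1.522606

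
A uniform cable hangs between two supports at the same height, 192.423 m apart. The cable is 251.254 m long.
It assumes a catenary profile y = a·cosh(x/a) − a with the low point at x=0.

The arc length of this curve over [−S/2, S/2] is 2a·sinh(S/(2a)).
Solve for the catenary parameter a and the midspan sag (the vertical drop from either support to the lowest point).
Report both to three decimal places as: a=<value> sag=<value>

seed: a₀ = √(S³/(24(L−S))) = √(192.423³/(24·58.831)) = 71.035712
iter 1: u=1.354410  f(a)=+5.638e+00  f'(a)=-1.981e+00  a ← 71.035712 − (+5.638e+00/-1.981e+00) = 73.881922
iter 2: u=1.302233  f(a)=+3.566e-01  f'(a)=-1.737e+00  a ← 73.881922 − (+3.566e-01/-1.737e+00) = 74.087132
iter 3: u=1.298626  f(a)=+1.639e-03  f'(a)=-1.722e+00  a ← 74.087132 − (+1.639e-03/-1.722e+00) = 74.088084
iter 4: u=1.298610  f(a)=+3.499e-08  f'(a)=-1.721e+00  a ← 74.088084 − (+3.499e-08/-1.721e+00) = 74.088084
iter 5: u=1.298610  f(a)=-5.684e-14  f'(a)=-1.721e+00  a ← 74.088084 − (-5.684e-14/-1.721e+00) = 74.088084
converged: |Δa| < 1e-12 after 5 iterations
sag = a·(cosh(S/(2a)) − 1) = 74.088084·(cosh(1.298610) − 1) = 71.758367
T_max/T_min = cosh(S/(2a)) = 1.968555

a=74.088 sag=71.758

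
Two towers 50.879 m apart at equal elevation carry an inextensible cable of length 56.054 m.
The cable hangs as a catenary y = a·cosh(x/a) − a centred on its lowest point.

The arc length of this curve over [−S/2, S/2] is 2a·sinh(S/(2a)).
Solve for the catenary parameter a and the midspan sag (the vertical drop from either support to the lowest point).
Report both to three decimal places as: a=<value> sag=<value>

seed: a₀ = √(S³/(24(L−S))) = √(50.879³/(24·5.175)) = 32.564698
iter 1: u=0.781199  f(a)=+1.602e-01  f'(a)=-3.377e-01  a ← 32.564698 − (+1.602e-01/-3.377e-01) = 33.039214
iter 2: u=0.769979  f(a)=+3.569e-03  f'(a)=-3.228e-01  a ← 33.039214 − (+3.569e-03/-3.228e-01) = 33.050273
iter 3: u=0.769721  f(a)=+1.861e-06  f'(a)=-3.224e-01  a ← 33.050273 − (+1.861e-06/-3.224e-01) = 33.050279
iter 4: u=0.769721  f(a)=+5.116e-13  f'(a)=-3.224e-01  a ← 33.050279 − (+5.116e-13/-3.224e-01) = 33.050279
converged: |Δa| < 1e-12 after 4 iterations
sag = a·(cosh(S/(2a)) − 1) = 33.050279·(cosh(0.769721) − 1) = 10.283699
T_max/T_min = cosh(S/(2a)) = 1.311153

a=33.050 sag=10.284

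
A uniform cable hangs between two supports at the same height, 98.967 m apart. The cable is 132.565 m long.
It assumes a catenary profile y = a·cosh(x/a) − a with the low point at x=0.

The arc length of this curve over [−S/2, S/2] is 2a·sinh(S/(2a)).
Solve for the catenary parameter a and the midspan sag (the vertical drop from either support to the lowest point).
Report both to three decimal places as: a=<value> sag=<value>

seed: a₀ = √(S³/(24(L−S))) = √(98.967³/(24·33.598)) = 34.671551
iter 1: u=1.427208  f(a)=+3.593e+00  f'(a)=-2.363e+00  a ← 34.671551 − (+3.593e+00/-2.363e+00) = 36.192102
iter 2: u=1.367246  f(a)=+2.499e-01  f'(a)=-2.044e+00  a ← 36.192102 − (+2.499e-01/-2.044e+00) = 36.314310
iter 3: u=1.362645  f(a)=+1.408e-03  f'(a)=-2.021e+00  a ← 36.314310 − (+1.408e-03/-2.021e+00) = 36.315007
iter 4: u=1.362618  f(a)=+4.529e-08  f'(a)=-2.021e+00  a ← 36.315007 − (+4.529e-08/-2.021e+00) = 36.315007
iter 5: u=1.362618  f(a)=+0.000e+00  f'(a)=-2.021e+00  a ← 36.315007 − (+0.000e+00/-2.021e+00) = 36.315007
converged: |Δa| < 1e-12 after 5 iterations
sag = a·(cosh(S/(2a)) − 1) = 36.315007·(cosh(1.362618) − 1) = 39.263757
T_max/T_min = cosh(S/(2a)) = 2.081199

a=36.315 sag=39.264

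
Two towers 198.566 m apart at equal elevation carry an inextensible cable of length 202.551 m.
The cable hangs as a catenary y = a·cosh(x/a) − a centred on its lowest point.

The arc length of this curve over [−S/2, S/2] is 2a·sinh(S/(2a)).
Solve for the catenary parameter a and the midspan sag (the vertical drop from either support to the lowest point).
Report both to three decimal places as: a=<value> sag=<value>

seed: a₀ = √(S³/(24(L−S))) = √(198.566³/(24·3.985)) = 286.112971
iter 1: u=0.347006  f(a)=+2.406e-02  f'(a)=-2.819e-02  a ← 286.112971 − (+2.406e-02/-2.819e-02) = 286.966419
iter 2: u=0.345974  f(a)=+1.081e-04  f'(a)=-2.794e-02  a ← 286.966419 − (+1.081e-04/-2.794e-02) = 286.970288
iter 3: u=0.345970  f(a)=+2.203e-09  f'(a)=-2.794e-02  a ← 286.970288 − (+2.203e-09/-2.794e-02) = 286.970288
iter 4: u=0.345970  f(a)=-2.842e-14  f'(a)=-2.794e-02  a ← 286.970288 − (-2.842e-14/-2.794e-02) = 286.970288
converged: |Δa| < 1e-12 after 4 iterations
sag = a·(cosh(S/(2a)) − 1) = 286.970288·(cosh(0.345970) − 1) = 17.346444
T_max/T_min = cosh(S/(2a)) = 1.060447

a=286.970 sag=17.346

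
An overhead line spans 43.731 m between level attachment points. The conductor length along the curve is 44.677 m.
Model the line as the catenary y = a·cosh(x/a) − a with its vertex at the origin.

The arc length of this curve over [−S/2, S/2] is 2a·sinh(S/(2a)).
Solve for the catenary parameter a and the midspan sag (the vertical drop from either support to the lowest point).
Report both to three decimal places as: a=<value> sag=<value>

a=60.888 sag=3.968

seed: a₀ = √(S³/(24(L−S))) = √(43.731³/(24·0.946)) = 60.692206
iter 1: u=0.360269  f(a)=+6.158e-03  f'(a)=-3.158e-02  a ← 60.692206 − (+6.158e-03/-3.158e-02) = 60.887209
iter 2: u=0.359115  f(a)=+2.981e-05  f'(a)=-3.128e-02  a ← 60.887209 − (+2.981e-05/-3.128e-02) = 60.888162
iter 3: u=0.359109  f(a)=+7.058e-10  f'(a)=-3.127e-02  a ← 60.888162 − (+7.058e-10/-3.127e-02) = 60.888162
iter 4: u=0.359109  f(a)=+0.000e+00  f'(a)=-3.127e-02  a ← 60.888162 − (+0.000e+00/-3.127e-02) = 60.888162
converged: |Δa| < 1e-12 after 4 iterations
sag = a·(cosh(S/(2a)) − 1) = 60.888162·(cosh(0.359109) − 1) = 3.968425
T_max/T_min = cosh(S/(2a)) = 1.065176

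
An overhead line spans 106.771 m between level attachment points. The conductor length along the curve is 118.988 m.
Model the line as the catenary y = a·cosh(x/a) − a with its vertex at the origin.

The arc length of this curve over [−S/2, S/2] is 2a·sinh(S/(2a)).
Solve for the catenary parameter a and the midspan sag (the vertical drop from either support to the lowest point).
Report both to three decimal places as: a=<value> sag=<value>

seed: a₀ = √(S³/(24(L−S))) = √(106.771³/(24·12.217)) = 64.430582
iter 1: u=0.828574  f(a)=+4.263e-01  f'(a)=-4.059e-01  a ← 64.430582 − (+4.263e-01/-4.059e-01) = 65.480787
iter 2: u=0.815285  f(a)=+1.065e-02  f'(a)=-3.859e-01  a ← 65.480787 − (+1.065e-02/-3.859e-01) = 65.508378
iter 3: u=0.814942  f(a)=+7.017e-06  f'(a)=-3.854e-01  a ← 65.508378 − (+7.017e-06/-3.854e-01) = 65.508396
iter 4: u=0.814941  f(a)=+3.055e-12  f'(a)=-3.854e-01  a ← 65.508396 − (+3.055e-12/-3.854e-01) = 65.508396
converged: |Δa| < 1e-12 after 4 iterations
sag = a·(cosh(S/(2a)) − 1) = 65.508396·(cosh(0.814941) − 1) = 22.983897
T_max/T_min = cosh(S/(2a)) = 1.350854

a=65.508 sag=22.984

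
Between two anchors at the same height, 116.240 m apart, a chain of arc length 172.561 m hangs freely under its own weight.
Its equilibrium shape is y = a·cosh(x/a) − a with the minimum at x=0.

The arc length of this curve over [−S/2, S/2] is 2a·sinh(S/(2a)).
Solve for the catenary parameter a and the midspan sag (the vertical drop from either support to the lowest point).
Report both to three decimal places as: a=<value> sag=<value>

seed: a₀ = √(S³/(24(L−S))) = √(116.240³/(24·56.321)) = 34.087300
iter 1: u=1.705034  f(a)=+8.777e+00  f'(a)=-4.370e+00  a ← 34.087300 − (+8.777e+00/-4.370e+00) = 36.095503
iter 2: u=1.610173  f(a)=+8.354e-01  f'(a)=-3.575e+00  a ← 36.095503 − (+8.354e-01/-3.575e+00) = 36.329200
iter 3: u=1.599815  f(a)=+9.327e-03  f'(a)=-3.495e+00  a ← 36.329200 − (+9.327e-03/-3.495e+00) = 36.331869
iter 4: u=1.599698  f(a)=+1.191e-06  f'(a)=-3.494e+00  a ← 36.331869 − (+1.191e-06/-3.494e+00) = 36.331869
iter 5: u=1.599697  f(a)=+2.842e-14  f'(a)=-3.494e+00  a ← 36.331869 − (+2.842e-14/-3.494e+00) = 36.331869
converged: |Δa| < 1e-12 after 5 iterations
sag = a·(cosh(S/(2a)) − 1) = 36.331869·(cosh(1.599697) − 1) = 57.286128
T_max/T_min = cosh(S/(2a)) = 2.576746

a=36.332 sag=57.286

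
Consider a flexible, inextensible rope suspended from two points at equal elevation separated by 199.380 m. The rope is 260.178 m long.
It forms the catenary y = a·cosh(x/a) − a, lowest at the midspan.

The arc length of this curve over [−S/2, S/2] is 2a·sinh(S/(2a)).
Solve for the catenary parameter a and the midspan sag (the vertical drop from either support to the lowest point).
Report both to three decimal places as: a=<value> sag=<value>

seed: a₀ = √(S³/(24(L−S))) = √(199.380³/(24·60.798)) = 73.700786
iter 1: u=1.352631  f(a)=+5.810e+00  f'(a)=-1.972e+00  a ← 73.700786 − (+5.810e+00/-1.972e+00) = 76.647037
iter 2: u=1.300637  f(a)=+3.666e-01  f'(a)=-1.730e+00  a ← 76.647037 − (+3.666e-01/-1.730e+00) = 76.858882
iter 3: u=1.297052  f(a)=+1.677e-03  f'(a)=-1.715e+00  a ← 76.858882 − (+1.677e-03/-1.715e+00) = 76.859859
iter 4: u=1.297036  f(a)=+3.542e-08  f'(a)=-1.715e+00  a ← 76.859859 − (+3.542e-08/-1.715e+00) = 76.859859
iter 5: u=1.297036  f(a)=+0.000e+00  f'(a)=-1.715e+00  a ← 76.859859 − (+0.000e+00/-1.715e+00) = 76.859859
converged: |Δa| < 1e-12 after 5 iterations
sag = a·(cosh(S/(2a)) − 1) = 76.859859·(cosh(1.297036) − 1) = 74.238075
T_max/T_min = cosh(S/(2a)) = 1.965889

a=76.860 sag=74.238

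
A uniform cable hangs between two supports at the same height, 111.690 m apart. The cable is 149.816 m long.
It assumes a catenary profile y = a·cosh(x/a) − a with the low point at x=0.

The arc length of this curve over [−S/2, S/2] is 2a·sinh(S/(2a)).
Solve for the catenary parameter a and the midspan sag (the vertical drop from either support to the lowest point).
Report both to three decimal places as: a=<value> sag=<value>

seed: a₀ = √(S³/(24(L−S))) = √(111.690³/(24·38.126)) = 39.021611
iter 1: u=1.431130  f(a)=+4.100e+00  f'(a)=-2.385e+00  a ← 39.021611 − (+4.100e+00/-2.385e+00) = 40.740994
iter 2: u=1.370732  f(a)=+2.866e-01  f'(a)=-2.062e+00  a ← 40.740994 − (+2.866e-01/-2.062e+00) = 40.879973
iter 3: u=1.366072  f(a)=+1.632e-03  f'(a)=-2.039e+00  a ← 40.879973 − (+1.632e-03/-2.039e+00) = 40.880773
iter 4: u=1.366046  f(a)=+5.364e-08  f'(a)=-2.038e+00  a ← 40.880773 − (+5.364e-08/-2.038e+00) = 40.880773
iter 5: u=1.366046  f(a)=+0.000e+00  f'(a)=-2.038e+00  a ← 40.880773 − (+0.000e+00/-2.038e+00) = 40.880773
converged: |Δa| < 1e-12 after 5 iterations
sag = a·(cosh(S/(2a)) − 1) = 40.880773·(cosh(1.366046) − 1) = 44.456476
T_max/T_min = cosh(S/(2a)) = 2.087467

a=40.881 sag=44.456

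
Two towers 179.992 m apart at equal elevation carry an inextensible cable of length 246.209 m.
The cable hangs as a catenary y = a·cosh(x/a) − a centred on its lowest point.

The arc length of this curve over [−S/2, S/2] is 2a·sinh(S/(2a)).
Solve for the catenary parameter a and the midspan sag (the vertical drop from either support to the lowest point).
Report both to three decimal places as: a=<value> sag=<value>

a=63.669 sag=74.926

seed: a₀ = √(S³/(24(L−S))) = √(179.992³/(24·66.217)) = 60.574443
iter 1: u=1.485709  f(a)=+7.704e+00  f'(a)=-2.709e+00  a ← 60.574443 − (+7.704e+00/-2.709e+00) = 63.418880
iter 2: u=1.419073  f(a)=+5.759e-01  f'(a)=-2.317e+00  a ← 63.418880 − (+5.759e-01/-2.317e+00) = 63.667390
iter 3: u=1.413534  f(a)=+3.793e-03  f'(a)=-2.287e+00  a ← 63.667390 − (+3.793e-03/-2.287e+00) = 63.669049
iter 4: u=1.413497  f(a)=+1.669e-07  f'(a)=-2.287e+00  a ← 63.669049 − (+1.669e-07/-2.287e+00) = 63.669049
iter 5: u=1.413497  f(a)=+2.842e-14  f'(a)=-2.287e+00  a ← 63.669049 − (+2.842e-14/-2.287e+00) = 63.669049
converged: |Δa| < 1e-12 after 5 iterations
sag = a·(cosh(S/(2a)) − 1) = 63.669049·(cosh(1.413497) − 1) = 74.925560
T_max/T_min = cosh(S/(2a)) = 2.176797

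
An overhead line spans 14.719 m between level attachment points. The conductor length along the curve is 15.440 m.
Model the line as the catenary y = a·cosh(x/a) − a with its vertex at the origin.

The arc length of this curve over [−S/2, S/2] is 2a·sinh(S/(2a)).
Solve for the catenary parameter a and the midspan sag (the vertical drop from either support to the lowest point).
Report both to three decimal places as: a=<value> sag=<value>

a=13.674 sag=2.029

seed: a₀ = √(S³/(24(L−S))) = √(14.719³/(24·0.721)) = 13.575136
iter 1: u=0.542131  f(a)=+1.067e-02  f'(a)=-1.094e-01  a ← 13.575136 − (+1.067e-02/-1.094e-01) = 13.672685
iter 2: u=0.538263  f(a)=+1.161e-04  f'(a)=-1.070e-01  a ← 13.672685 − (+1.161e-04/-1.070e-01) = 13.673770
iter 3: u=0.538220  f(a)=+1.408e-08  f'(a)=-1.070e-01  a ← 13.673770 − (+1.408e-08/-1.070e-01) = 13.673770
iter 4: u=0.538220  f(a)=-3.553e-15  f'(a)=-1.070e-01  a ← 13.673770 − (-3.553e-15/-1.070e-01) = 13.673770
converged: |Δa| < 1e-12 after 4 iterations
sag = a·(cosh(S/(2a)) − 1) = 13.673770·(cosh(0.538220) − 1) = 2.028790
T_max/T_min = cosh(S/(2a)) = 1.148371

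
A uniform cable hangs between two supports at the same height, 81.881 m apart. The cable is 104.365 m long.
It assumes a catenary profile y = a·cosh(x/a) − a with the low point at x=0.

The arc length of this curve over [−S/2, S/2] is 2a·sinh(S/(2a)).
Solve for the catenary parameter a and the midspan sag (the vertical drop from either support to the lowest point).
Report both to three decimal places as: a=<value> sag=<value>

seed: a₀ = √(S³/(24(L−S))) = √(81.881³/(24·22.484)) = 31.895712
iter 1: u=1.283574  f(a)=+1.927e+00  f'(a)=-1.656e+00  a ← 31.895712 − (+1.927e+00/-1.656e+00) = 33.058924
iter 2: u=1.238410  f(a)=+1.104e-01  f'(a)=-1.471e+00  a ← 33.058924 − (+1.104e-01/-1.471e+00) = 33.133962
iter 3: u=1.235605  f(a)=+4.114e-04  f'(a)=-1.460e+00  a ← 33.133962 − (+4.114e-04/-1.460e+00) = 33.134243
iter 4: u=1.235595  f(a)=+5.758e-09  f'(a)=-1.460e+00  a ← 33.134243 − (+5.758e-09/-1.460e+00) = 33.134243
iter 5: u=1.235595  f(a)=+0.000e+00  f'(a)=-1.460e+00  a ← 33.134243 − (+0.000e+00/-1.460e+00) = 33.134243
converged: |Δa| < 1e-12 after 5 iterations
sag = a·(cosh(S/(2a)) − 1) = 33.134243·(cosh(1.235595) − 1) = 28.679116
T_max/T_min = cosh(S/(2a)) = 1.865543

a=33.134 sag=28.679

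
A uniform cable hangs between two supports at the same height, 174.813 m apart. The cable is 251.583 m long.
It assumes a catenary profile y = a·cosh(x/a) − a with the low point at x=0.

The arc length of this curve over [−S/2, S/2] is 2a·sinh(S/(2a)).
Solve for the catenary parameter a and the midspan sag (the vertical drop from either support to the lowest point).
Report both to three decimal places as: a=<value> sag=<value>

seed: a₀ = √(S³/(24(L−S))) = √(174.813³/(24·76.770)) = 53.846713
iter 1: u=1.623247  f(a)=+1.077e+01  f'(a)=-3.677e+00  a ← 53.846713 − (+1.077e+01/-3.677e+00) = 56.776395
iter 2: u=1.539487  f(a)=+9.417e-01  f'(a)=-3.060e+00  a ← 56.776395 − (+9.417e-01/-3.060e+00) = 57.084136
iter 3: u=1.531187  f(a)=+8.718e-03  f'(a)=-3.003e+00  a ← 57.084136 − (+8.718e-03/-3.003e+00) = 57.087038
iter 4: u=1.531109  f(a)=+7.624e-07  f'(a)=-3.003e+00  a ← 57.087038 − (+7.624e-07/-3.003e+00) = 57.087039
iter 5: u=1.531109  f(a)=+2.842e-14  f'(a)=-3.003e+00  a ← 57.087039 − (+2.842e-14/-3.003e+00) = 57.087039
converged: |Δa| < 1e-12 after 5 iterations
sag = a·(cosh(S/(2a)) − 1) = 57.087039·(cosh(1.531109) − 1) = 81.052136
T_max/T_min = cosh(S/(2a)) = 2.419799

a=57.087 sag=81.052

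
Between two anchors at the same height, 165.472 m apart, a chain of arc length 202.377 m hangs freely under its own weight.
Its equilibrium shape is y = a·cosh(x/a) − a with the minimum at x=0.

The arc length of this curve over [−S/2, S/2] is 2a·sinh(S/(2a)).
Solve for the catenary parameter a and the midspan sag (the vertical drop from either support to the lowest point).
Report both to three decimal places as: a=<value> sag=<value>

seed: a₀ = √(S³/(24(L−S))) = √(165.472³/(24·36.905)) = 71.521819
iter 1: u=1.156794  f(a)=+2.549e+00  f'(a)=-1.177e+00  a ← 71.521819 − (+2.549e+00/-1.177e+00) = 73.688110
iter 2: u=1.122786  f(a)=+1.204e-01  f'(a)=-1.068e+00  a ← 73.688110 − (+1.204e-01/-1.068e+00) = 73.800849
iter 3: u=1.121071  f(a)=+2.981e-04  f'(a)=-1.063e+00  a ← 73.800849 − (+2.981e-04/-1.063e+00) = 73.801130
iter 4: u=1.121067  f(a)=+1.837e-09  f'(a)=-1.063e+00  a ← 73.801130 − (+1.837e-09/-1.063e+00) = 73.801130
iter 5: u=1.121067  f(a)=-5.684e-14  f'(a)=-1.063e+00  a ← 73.801130 − (-5.684e-14/-1.063e+00) = 73.801130
converged: |Δa| < 1e-12 after 5 iterations
sag = a·(cosh(S/(2a)) − 1) = 73.801130·(cosh(1.121067) − 1) = 51.441512
T_max/T_min = cosh(S/(2a)) = 1.697029

a=73.801 sag=51.442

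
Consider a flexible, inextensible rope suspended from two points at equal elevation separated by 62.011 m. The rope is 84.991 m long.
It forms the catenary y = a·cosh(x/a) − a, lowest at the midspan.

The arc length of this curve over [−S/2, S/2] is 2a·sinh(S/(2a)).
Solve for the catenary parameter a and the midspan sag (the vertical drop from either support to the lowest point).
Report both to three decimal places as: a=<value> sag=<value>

seed: a₀ = √(S³/(24(L−S))) = √(62.011³/(24·22.980)) = 20.793255
iter 1: u=1.491133  f(a)=+2.694e+00  f'(a)=-2.742e+00  a ← 20.793255 − (+2.694e+00/-2.742e+00) = 21.775685
iter 2: u=1.423859  f(a)=+2.027e-01  f'(a)=-2.344e+00  a ← 21.775685 − (+2.027e-01/-2.344e+00) = 21.862170
iter 3: u=1.418226  f(a)=+1.354e-03  f'(a)=-2.313e+00  a ← 21.862170 − (+1.354e-03/-2.313e+00) = 21.862755
iter 4: u=1.418188  f(a)=+6.129e-08  f'(a)=-2.313e+00  a ← 21.862755 − (+6.129e-08/-2.313e+00) = 21.862755
iter 5: u=1.418188  f(a)=+0.000e+00  f'(a)=-2.313e+00  a ← 21.862755 − (+0.000e+00/-2.313e+00) = 21.862755
converged: |Δa| < 1e-12 after 5 iterations
sag = a·(cosh(S/(2a)) − 1) = 21.862755·(cosh(1.418188) − 1) = 25.926863
T_max/T_min = cosh(S/(2a)) = 2.185892

a=21.863 sag=25.927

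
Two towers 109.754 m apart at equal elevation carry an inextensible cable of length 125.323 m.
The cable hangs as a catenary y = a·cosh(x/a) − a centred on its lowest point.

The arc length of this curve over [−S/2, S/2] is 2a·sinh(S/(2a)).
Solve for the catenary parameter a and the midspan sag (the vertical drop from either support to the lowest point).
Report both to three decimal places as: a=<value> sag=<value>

a=60.710 sag=26.538

seed: a₀ = √(S³/(24(L−S))) = √(109.754³/(24·15.569)) = 59.483232
iter 1: u=0.922563  f(a)=+6.761e-01  f'(a)=-5.694e-01  a ← 59.483232 − (+6.761e-01/-5.694e-01) = 60.670685
iter 2: u=0.904506  f(a)=+2.078e-02  f'(a)=-5.349e-01  a ← 60.670685 − (+2.078e-02/-5.349e-01) = 60.709529
iter 3: u=0.903927  f(a)=+2.100e-05  f'(a)=-5.338e-01  a ← 60.709529 − (+2.100e-05/-5.338e-01) = 60.709568
iter 4: u=0.903927  f(a)=+2.152e-11  f'(a)=-5.338e-01  a ← 60.709568 − (+2.152e-11/-5.338e-01) = 60.709568
converged: |Δa| < 1e-12 after 4 iterations
sag = a·(cosh(S/(2a)) − 1) = 60.709568·(cosh(0.903927) − 1) = 26.537869
T_max/T_min = cosh(S/(2a)) = 1.437128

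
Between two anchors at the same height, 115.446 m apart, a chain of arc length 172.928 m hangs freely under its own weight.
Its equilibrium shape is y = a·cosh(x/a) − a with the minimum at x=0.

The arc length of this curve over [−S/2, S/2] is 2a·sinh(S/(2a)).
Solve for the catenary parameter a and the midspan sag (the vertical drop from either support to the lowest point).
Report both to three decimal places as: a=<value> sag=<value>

seed: a₀ = √(S³/(24(L−S))) = √(115.446³/(24·57.482)) = 33.396179
iter 1: u=1.728431  f(a)=+9.223e+00  f'(a)=-4.587e+00  a ← 33.396179 − (+9.223e+00/-4.587e+00) = 35.406944
iter 2: u=1.630273  f(a)=+8.987e-01  f'(a)=-3.733e+00  a ← 35.406944 − (+8.987e-01/-3.733e+00) = 35.647681
iter 3: u=1.619264  f(a)=+1.056e-02  f'(a)=-3.646e+00  a ← 35.647681 − (+1.056e-02/-3.646e+00) = 35.650579
iter 4: u=1.619132  f(a)=+1.498e-06  f'(a)=-3.645e+00  a ← 35.650579 − (+1.498e-06/-3.645e+00) = 35.650580
iter 5: u=1.619132  f(a)=+5.684e-14  f'(a)=-3.645e+00  a ← 35.650580 − (+5.684e-14/-3.645e+00) = 35.650580
converged: |Δa| < 1e-12 after 5 iterations
sag = a·(cosh(S/(2a)) − 1) = 35.650580·(cosh(1.619132) − 1) = 57.874749
T_max/T_min = cosh(S/(2a)) = 2.623389

a=35.651 sag=57.875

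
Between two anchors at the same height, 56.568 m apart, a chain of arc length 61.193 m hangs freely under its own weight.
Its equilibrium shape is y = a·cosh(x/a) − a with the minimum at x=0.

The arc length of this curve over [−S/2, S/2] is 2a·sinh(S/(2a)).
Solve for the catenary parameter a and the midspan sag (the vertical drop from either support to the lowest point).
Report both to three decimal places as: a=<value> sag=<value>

a=40.869 sag=10.184

seed: a₀ = √(S³/(24(L−S))) = √(56.568³/(24·4.625)) = 40.382644
iter 1: u=0.700400  f(a)=+1.148e-01  f'(a)=-2.405e-01  a ← 40.382644 − (+1.148e-01/-2.405e-01) = 40.859895
iter 2: u=0.692219  f(a)=+2.066e-03  f'(a)=-2.319e-01  a ← 40.859895 − (+2.066e-03/-2.319e-01) = 40.868805
iter 3: u=0.692068  f(a)=+6.971e-07  f'(a)=-2.317e-01  a ← 40.868805 − (+6.971e-07/-2.317e-01) = 40.868808
iter 4: u=0.692068  f(a)=+7.105e-14  f'(a)=-2.317e-01  a ← 40.868808 − (+7.105e-14/-2.317e-01) = 40.868808
converged: |Δa| < 1e-12 after 4 iterations
sag = a·(cosh(S/(2a)) − 1) = 40.868808·(cosh(0.692068) − 1) = 10.184157
T_max/T_min = cosh(S/(2a)) = 1.249191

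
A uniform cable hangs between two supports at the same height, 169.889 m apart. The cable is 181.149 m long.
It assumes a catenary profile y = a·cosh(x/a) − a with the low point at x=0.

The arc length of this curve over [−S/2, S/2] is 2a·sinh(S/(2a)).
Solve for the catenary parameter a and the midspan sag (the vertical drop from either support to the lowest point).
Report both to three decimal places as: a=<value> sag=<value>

a=136.021 sag=27.397

seed: a₀ = √(S³/(24(L−S))) = √(169.889³/(24·11.260)) = 134.701699
iter 1: u=0.630612  f(a)=+2.260e-01  f'(a)=-1.739e-01  a ← 134.701699 − (+2.260e-01/-1.739e-01) = 136.001207
iter 2: u=0.624586  f(a)=+3.312e-03  f'(a)=-1.689e-01  a ← 136.001207 − (+3.312e-03/-1.689e-01) = 136.020824
iter 3: u=0.624496  f(a)=+7.350e-07  f'(a)=-1.688e-01  a ← 136.020824 − (+7.350e-07/-1.688e-01) = 136.020828
iter 4: u=0.624496  f(a)=+5.684e-14  f'(a)=-1.688e-01  a ← 136.020828 − (+5.684e-14/-1.688e-01) = 136.020828
converged: |Δa| < 1e-12 after 4 iterations
sag = a·(cosh(S/(2a)) − 1) = 136.020828·(cosh(0.624496) − 1) = 27.397059
T_max/T_min = cosh(S/(2a)) = 1.201418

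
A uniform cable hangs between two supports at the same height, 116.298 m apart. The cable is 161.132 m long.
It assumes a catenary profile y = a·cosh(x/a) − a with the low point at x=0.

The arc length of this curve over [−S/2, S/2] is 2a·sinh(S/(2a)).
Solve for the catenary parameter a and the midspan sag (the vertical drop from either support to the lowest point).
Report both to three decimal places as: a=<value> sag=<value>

seed: a₀ = √(S³/(24(L−S))) = √(116.298³/(24·44.834)) = 38.233936
iter 1: u=1.520874  f(a)=+5.480e+00  f'(a)=-2.934e+00  a ← 38.233936 − (+5.480e+00/-2.934e+00) = 40.101414
iter 2: u=1.450049  f(a)=+4.271e-01  f'(a)=-2.493e+00  a ← 40.101414 − (+4.271e-01/-2.493e+00) = 40.272703
iter 3: u=1.443881  f(a)=+3.079e-03  f'(a)=-2.458e+00  a ← 40.272703 − (+3.079e-03/-2.458e+00) = 40.273956
iter 4: u=1.443836  f(a)=+1.625e-07  f'(a)=-2.457e+00  a ← 40.273956 − (+1.625e-07/-2.457e+00) = 40.273956
iter 5: u=1.443836  f(a)=-2.842e-14  f'(a)=-2.457e+00  a ← 40.273956 − (-2.842e-14/-2.457e+00) = 40.273956
converged: |Δa| < 1e-12 after 5 iterations
sag = a·(cosh(S/(2a)) − 1) = 40.273956·(cosh(1.443836) − 1) = 49.797526
T_max/T_min = cosh(S/(2a)) = 2.236470

a=40.274 sag=49.798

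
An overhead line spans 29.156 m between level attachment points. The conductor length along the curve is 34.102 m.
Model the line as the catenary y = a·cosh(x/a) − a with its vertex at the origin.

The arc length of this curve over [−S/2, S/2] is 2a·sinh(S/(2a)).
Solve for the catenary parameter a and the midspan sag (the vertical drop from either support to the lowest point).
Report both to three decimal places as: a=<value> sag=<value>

a=14.804 sag=7.777

seed: a₀ = √(S³/(24(L−S))) = √(29.156³/(24·4.946)) = 14.449713
iter 1: u=1.008878  f(a)=+2.579e-01  f'(a)=-7.568e-01  a ← 14.449713 − (+2.579e-01/-7.568e-01) = 14.790469
iter 2: u=0.985635  f(a)=+9.405e-03  f'(a)=-7.026e-01  a ← 14.790469 − (+9.405e-03/-7.026e-01) = 14.803855
iter 3: u=0.984743  f(a)=+1.356e-05  f'(a)=-7.005e-01  a ← 14.803855 − (+1.356e-05/-7.005e-01) = 14.803875
iter 4: u=0.984742  f(a)=+2.824e-11  f'(a)=-7.005e-01  a ← 14.803875 − (+2.824e-11/-7.005e-01) = 14.803875
iter 5: u=0.984742  f(a)=+0.000e+00  f'(a)=-7.005e-01  a ← 14.803875 − (+0.000e+00/-7.005e-01) = 14.803875
converged: |Δa| < 1e-12 after 5 iterations
sag = a·(cosh(S/(2a)) − 1) = 14.803875·(cosh(0.984742) − 1) = 7.776898
T_max/T_min = cosh(S/(2a)) = 1.525329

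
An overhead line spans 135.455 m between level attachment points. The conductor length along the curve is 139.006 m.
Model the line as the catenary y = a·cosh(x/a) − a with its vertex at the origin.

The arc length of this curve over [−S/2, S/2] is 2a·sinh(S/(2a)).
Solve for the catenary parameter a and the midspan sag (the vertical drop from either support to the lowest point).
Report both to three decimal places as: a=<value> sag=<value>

a=171.437 sag=13.553

seed: a₀ = √(S³/(24(L−S))) = √(135.455³/(24·3.551)) = 170.770010
iter 1: u=0.396601  f(a)=+2.803e-02  f'(a)=-4.225e-02  a ← 170.770010 − (+2.803e-02/-4.225e-02) = 171.433554
iter 2: u=0.395066  f(a)=+1.642e-04  f'(a)=-4.175e-02  a ← 171.433554 − (+1.642e-04/-4.175e-02) = 171.437487
iter 3: u=0.395057  f(a)=+5.710e-09  f'(a)=-4.175e-02  a ← 171.437487 − (+5.710e-09/-4.175e-02) = 171.437487
iter 4: u=0.395057  f(a)=+0.000e+00  f'(a)=-4.175e-02  a ← 171.437487 − (+0.000e+00/-4.175e-02) = 171.437487
converged: |Δa| < 1e-12 after 4 iterations
sag = a·(cosh(S/(2a)) − 1) = 171.437487·(cosh(0.395057) − 1) = 13.552996
T_max/T_min = cosh(S/(2a)) = 1.079055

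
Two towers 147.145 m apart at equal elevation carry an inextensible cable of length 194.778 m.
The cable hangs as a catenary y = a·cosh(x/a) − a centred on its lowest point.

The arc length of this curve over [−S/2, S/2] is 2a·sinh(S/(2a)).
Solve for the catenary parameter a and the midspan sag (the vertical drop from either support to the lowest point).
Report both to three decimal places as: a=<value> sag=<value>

seed: a₀ = √(S³/(24(L−S))) = √(147.145³/(24·47.633)) = 52.790853
iter 1: u=1.393660  f(a)=+4.846e+00  f'(a)=-2.180e+00  a ← 52.790853 − (+4.846e+00/-2.180e+00) = 55.013316
iter 2: u=1.337358  f(a)=+3.228e-01  f'(a)=-1.899e+00  a ← 55.013316 − (+3.228e-01/-1.899e+00) = 55.183333
iter 3: u=1.333238  f(a)=+1.659e-03  f'(a)=-1.879e+00  a ← 55.183333 − (+1.659e-03/-1.879e+00) = 55.184216
iter 4: u=1.333216  f(a)=+4.429e-08  f'(a)=-1.879e+00  a ← 55.184216 − (+4.429e-08/-1.879e+00) = 55.184216
iter 5: u=1.333216  f(a)=-2.842e-14  f'(a)=-1.879e+00  a ← 55.184216 − (-2.842e-14/-1.879e+00) = 55.184216
converged: |Δa| < 1e-12 after 5 iterations
sag = a·(cosh(S/(2a)) − 1) = 55.184216·(cosh(1.333216) − 1) = 56.752887
T_max/T_min = cosh(S/(2a)) = 2.028426

a=55.184 sag=56.753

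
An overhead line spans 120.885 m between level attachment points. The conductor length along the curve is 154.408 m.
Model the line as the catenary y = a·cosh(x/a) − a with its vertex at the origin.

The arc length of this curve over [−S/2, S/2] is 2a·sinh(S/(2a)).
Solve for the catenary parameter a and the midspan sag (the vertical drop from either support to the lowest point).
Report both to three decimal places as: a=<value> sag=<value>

seed: a₀ = √(S³/(24(L−S))) = √(120.885³/(24·33.523)) = 46.857764
iter 1: u=1.289914  f(a)=+2.902e+00  f'(a)=-1.684e+00  a ← 46.857764 − (+2.902e+00/-1.684e+00) = 48.581540
iter 2: u=1.244145  f(a)=+1.678e-01  f'(a)=-1.494e+00  a ← 48.581540 − (+1.678e-01/-1.494e+00) = 48.693878
iter 3: u=1.241275  f(a)=+6.375e-04  f'(a)=-1.483e+00  a ← 48.693878 − (+6.375e-04/-1.483e+00) = 48.694308
iter 4: u=1.241264  f(a)=+9.275e-09  f'(a)=-1.483e+00  a ← 48.694308 − (+9.275e-09/-1.483e+00) = 48.694308
iter 5: u=1.241264  f(a)=+0.000e+00  f'(a)=-1.483e+00  a ← 48.694308 − (+0.000e+00/-1.483e+00) = 48.694308
converged: |Δa| < 1e-12 after 5 iterations
sag = a·(cosh(S/(2a)) − 1) = 48.694308·(cosh(1.241264) − 1) = 42.583253
T_max/T_min = cosh(S/(2a)) = 1.874502

a=48.694 sag=42.583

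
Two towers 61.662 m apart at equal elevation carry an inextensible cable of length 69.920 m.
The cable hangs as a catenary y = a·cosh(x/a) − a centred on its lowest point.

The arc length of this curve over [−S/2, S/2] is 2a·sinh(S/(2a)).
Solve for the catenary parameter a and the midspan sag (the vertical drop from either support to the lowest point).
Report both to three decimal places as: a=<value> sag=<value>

a=35.065 sag=14.450

seed: a₀ = √(S³/(24(L−S))) = √(61.662³/(24·8.258)) = 34.394053
iter 1: u=0.896405  f(a)=+3.382e-01  f'(a)=-5.199e-01  a ← 34.394053 − (+3.382e-01/-5.199e-01) = 35.044553
iter 2: u=0.879766  f(a)=+9.833e-03  f'(a)=-4.901e-01  a ← 35.044553 − (+9.833e-03/-4.901e-01) = 35.064618
iter 3: u=0.879262  f(a)=+8.864e-06  f'(a)=-4.892e-01  a ← 35.064618 − (+8.864e-06/-4.892e-01) = 35.064636
iter 4: u=0.879262  f(a)=+7.233e-12  f'(a)=-4.892e-01  a ← 35.064636 − (+7.233e-12/-4.892e-01) = 35.064636
converged: |Δa| < 1e-12 after 4 iterations
sag = a·(cosh(S/(2a)) − 1) = 35.064636·(cosh(0.879262) − 1) = 14.450314
T_max/T_min = cosh(S/(2a)) = 1.412105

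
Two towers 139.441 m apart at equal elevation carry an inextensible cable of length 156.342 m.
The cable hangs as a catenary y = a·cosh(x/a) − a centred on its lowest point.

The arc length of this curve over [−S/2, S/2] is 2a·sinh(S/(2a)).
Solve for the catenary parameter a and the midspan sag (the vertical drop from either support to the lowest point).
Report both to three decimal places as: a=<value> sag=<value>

seed: a₀ = √(S³/(24(L−S))) = √(139.441³/(24·16.901)) = 81.756805
iter 1: u=0.852779  f(a)=+6.253e-01  f'(a)=-4.443e-01  a ← 81.756805 − (+6.253e-01/-4.443e-01) = 83.164166
iter 2: u=0.838348  f(a)=+1.651e-02  f'(a)=-4.211e-01  a ← 83.164166 − (+1.651e-02/-4.211e-01) = 83.203375
iter 3: u=0.837953  f(a)=+1.220e-05  f'(a)=-4.205e-01  a ← 83.203375 − (+1.220e-05/-4.205e-01) = 83.203404
iter 4: u=0.837952  f(a)=+6.651e-12  f'(a)=-4.205e-01  a ← 83.203404 − (+6.651e-12/-4.205e-01) = 83.203404
converged: |Δa| < 1e-12 after 4 iterations
sag = a·(cosh(S/(2a)) − 1) = 83.203404·(cosh(0.837952) − 1) = 30.961002
T_max/T_min = cosh(S/(2a)) = 1.372112

a=83.203 sag=30.961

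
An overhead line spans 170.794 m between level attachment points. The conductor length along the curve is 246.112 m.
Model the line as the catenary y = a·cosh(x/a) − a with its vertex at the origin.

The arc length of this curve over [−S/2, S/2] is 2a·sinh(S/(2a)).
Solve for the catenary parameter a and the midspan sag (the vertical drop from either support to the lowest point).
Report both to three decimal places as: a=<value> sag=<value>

a=55.671 sag=79.392

seed: a₀ = √(S³/(24(L−S))) = √(170.794³/(24·75.318)) = 52.499347
iter 1: u=1.626630  f(a)=+1.062e+01  f'(a)=-3.704e+00  a ← 52.499347 − (+1.062e+01/-3.704e+00) = 55.365459
iter 2: u=1.542424  f(a)=+9.313e-01  f'(a)=-3.080e+00  a ← 55.365459 − (+9.313e-01/-3.080e+00) = 55.667831
iter 3: u=1.534046  f(a)=+8.691e-03  f'(a)=-3.023e+00  a ← 55.667831 − (+8.691e-03/-3.023e+00) = 55.670706
iter 4: u=1.533967  f(a)=+7.724e-07  f'(a)=-3.022e+00  a ← 55.670706 − (+7.724e-07/-3.022e+00) = 55.670706
iter 5: u=1.533967  f(a)=+2.842e-14  f'(a)=-3.022e+00  a ← 55.670706 − (+2.842e-14/-3.022e+00) = 55.670706
converged: |Δa| < 1e-12 after 5 iterations
sag = a·(cosh(S/(2a)) − 1) = 55.670706·(cosh(1.533967) − 1) = 79.392267
T_max/T_min = cosh(S/(2a)) = 2.426105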